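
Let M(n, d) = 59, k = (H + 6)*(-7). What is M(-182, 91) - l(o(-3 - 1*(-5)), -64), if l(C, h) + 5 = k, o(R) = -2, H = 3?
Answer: 127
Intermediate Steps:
k = -63 (k = (3 + 6)*(-7) = 9*(-7) = -63)
l(C, h) = -68 (l(C, h) = -5 - 63 = -68)
M(-182, 91) - l(o(-3 - 1*(-5)), -64) = 59 - 1*(-68) = 59 + 68 = 127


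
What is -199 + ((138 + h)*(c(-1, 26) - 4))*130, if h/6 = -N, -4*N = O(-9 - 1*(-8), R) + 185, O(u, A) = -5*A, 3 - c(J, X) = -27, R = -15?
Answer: 1784441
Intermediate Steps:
c(J, X) = 30 (c(J, X) = 3 - 1*(-27) = 3 + 27 = 30)
N = -65 (N = -(-5*(-15) + 185)/4 = -(75 + 185)/4 = -¼*260 = -65)
h = 390 (h = 6*(-1*(-65)) = 6*65 = 390)
-199 + ((138 + h)*(c(-1, 26) - 4))*130 = -199 + ((138 + 390)*(30 - 4))*130 = -199 + (528*26)*130 = -199 + 13728*130 = -199 + 1784640 = 1784441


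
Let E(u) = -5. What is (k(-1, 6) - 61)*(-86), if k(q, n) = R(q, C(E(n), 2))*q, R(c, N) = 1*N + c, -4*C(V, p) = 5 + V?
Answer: 5160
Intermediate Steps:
C(V, p) = -5/4 - V/4 (C(V, p) = -(5 + V)/4 = -5/4 - V/4)
R(c, N) = N + c
k(q, n) = q**2 (k(q, n) = ((-5/4 - 1/4*(-5)) + q)*q = ((-5/4 + 5/4) + q)*q = (0 + q)*q = q*q = q**2)
(k(-1, 6) - 61)*(-86) = ((-1)**2 - 61)*(-86) = (1 - 61)*(-86) = -60*(-86) = 5160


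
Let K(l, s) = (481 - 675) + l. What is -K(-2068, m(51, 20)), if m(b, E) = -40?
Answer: 2262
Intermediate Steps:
K(l, s) = -194 + l
-K(-2068, m(51, 20)) = -(-194 - 2068) = -1*(-2262) = 2262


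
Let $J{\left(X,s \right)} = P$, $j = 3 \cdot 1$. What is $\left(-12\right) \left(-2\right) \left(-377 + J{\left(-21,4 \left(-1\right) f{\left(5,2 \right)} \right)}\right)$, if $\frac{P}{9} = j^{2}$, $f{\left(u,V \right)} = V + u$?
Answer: $-7104$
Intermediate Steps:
$j = 3$
$P = 81$ ($P = 9 \cdot 3^{2} = 9 \cdot 9 = 81$)
$J{\left(X,s \right)} = 81$
$\left(-12\right) \left(-2\right) \left(-377 + J{\left(-21,4 \left(-1\right) f{\left(5,2 \right)} \right)}\right) = \left(-12\right) \left(-2\right) \left(-377 + 81\right) = 24 \left(-296\right) = -7104$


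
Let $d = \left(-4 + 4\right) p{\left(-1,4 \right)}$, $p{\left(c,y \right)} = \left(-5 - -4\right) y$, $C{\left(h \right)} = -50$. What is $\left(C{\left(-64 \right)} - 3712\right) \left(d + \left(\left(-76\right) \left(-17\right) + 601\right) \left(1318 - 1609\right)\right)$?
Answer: $2072346606$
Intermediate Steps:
$p{\left(c,y \right)} = - y$ ($p{\left(c,y \right)} = \left(-5 + 4\right) y = - y$)
$d = 0$ ($d = \left(-4 + 4\right) \left(\left(-1\right) 4\right) = 0 \left(-4\right) = 0$)
$\left(C{\left(-64 \right)} - 3712\right) \left(d + \left(\left(-76\right) \left(-17\right) + 601\right) \left(1318 - 1609\right)\right) = \left(-50 - 3712\right) \left(0 + \left(\left(-76\right) \left(-17\right) + 601\right) \left(1318 - 1609\right)\right) = - 3762 \left(0 + \left(1292 + 601\right) \left(-291\right)\right) = - 3762 \left(0 + 1893 \left(-291\right)\right) = - 3762 \left(0 - 550863\right) = \left(-3762\right) \left(-550863\right) = 2072346606$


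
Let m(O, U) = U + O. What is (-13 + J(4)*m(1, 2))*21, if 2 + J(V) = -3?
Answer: -588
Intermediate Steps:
m(O, U) = O + U
J(V) = -5 (J(V) = -2 - 3 = -5)
(-13 + J(4)*m(1, 2))*21 = (-13 - 5*(1 + 2))*21 = (-13 - 5*3)*21 = (-13 - 15)*21 = -28*21 = -588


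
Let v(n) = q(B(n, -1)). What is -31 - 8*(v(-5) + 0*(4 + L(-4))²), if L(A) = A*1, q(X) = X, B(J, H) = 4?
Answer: -63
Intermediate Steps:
v(n) = 4
L(A) = A
-31 - 8*(v(-5) + 0*(4 + L(-4))²) = -31 - 8*(4 + 0*(4 - 4)²) = -31 - 8*(4 + 0*0²) = -31 - 8*(4 + 0*0) = -31 - 8*(4 + 0) = -31 - 8*4 = -31 - 32 = -63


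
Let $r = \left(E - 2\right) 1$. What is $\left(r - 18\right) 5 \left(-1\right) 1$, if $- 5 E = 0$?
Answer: $100$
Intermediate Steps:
$E = 0$ ($E = \left(- \frac{1}{5}\right) 0 = 0$)
$r = -2$ ($r = \left(0 - 2\right) 1 = \left(-2\right) 1 = -2$)
$\left(r - 18\right) 5 \left(-1\right) 1 = \left(-2 - 18\right) 5 \left(-1\right) 1 = - 20 \left(\left(-5\right) 1\right) = \left(-20\right) \left(-5\right) = 100$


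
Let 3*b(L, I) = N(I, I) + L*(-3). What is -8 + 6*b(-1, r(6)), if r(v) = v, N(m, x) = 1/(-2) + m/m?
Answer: -1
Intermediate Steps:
N(m, x) = 1/2 (N(m, x) = 1*(-1/2) + 1 = -1/2 + 1 = 1/2)
b(L, I) = 1/6 - L (b(L, I) = (1/2 + L*(-3))/3 = (1/2 - 3*L)/3 = 1/6 - L)
-8 + 6*b(-1, r(6)) = -8 + 6*(1/6 - 1*(-1)) = -8 + 6*(1/6 + 1) = -8 + 6*(7/6) = -8 + 7 = -1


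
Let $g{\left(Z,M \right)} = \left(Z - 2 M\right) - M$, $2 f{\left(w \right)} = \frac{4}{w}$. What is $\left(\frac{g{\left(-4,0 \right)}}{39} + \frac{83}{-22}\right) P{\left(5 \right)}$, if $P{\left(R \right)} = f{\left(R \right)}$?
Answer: $- \frac{665}{429} \approx -1.5501$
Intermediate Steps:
$f{\left(w \right)} = \frac{2}{w}$ ($f{\left(w \right)} = \frac{4 \frac{1}{w}}{2} = \frac{2}{w}$)
$P{\left(R \right)} = \frac{2}{R}$
$g{\left(Z,M \right)} = Z - 3 M$
$\left(\frac{g{\left(-4,0 \right)}}{39} + \frac{83}{-22}\right) P{\left(5 \right)} = \left(\frac{-4 - 0}{39} + \frac{83}{-22}\right) \frac{2}{5} = \left(\left(-4 + 0\right) \frac{1}{39} + 83 \left(- \frac{1}{22}\right)\right) 2 \cdot \frac{1}{5} = \left(\left(-4\right) \frac{1}{39} - \frac{83}{22}\right) \frac{2}{5} = \left(- \frac{4}{39} - \frac{83}{22}\right) \frac{2}{5} = \left(- \frac{3325}{858}\right) \frac{2}{5} = - \frac{665}{429}$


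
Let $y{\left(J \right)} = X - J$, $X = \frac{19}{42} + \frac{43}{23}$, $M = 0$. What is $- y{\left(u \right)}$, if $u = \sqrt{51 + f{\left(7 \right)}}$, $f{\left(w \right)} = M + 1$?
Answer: $- \frac{2243}{966} + 2 \sqrt{13} \approx 4.8892$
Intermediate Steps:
$f{\left(w \right)} = 1$ ($f{\left(w \right)} = 0 + 1 = 1$)
$X = \frac{2243}{966}$ ($X = 19 \cdot \frac{1}{42} + 43 \cdot \frac{1}{23} = \frac{19}{42} + \frac{43}{23} = \frac{2243}{966} \approx 2.3219$)
$u = 2 \sqrt{13}$ ($u = \sqrt{51 + 1} = \sqrt{52} = 2 \sqrt{13} \approx 7.2111$)
$y{\left(J \right)} = \frac{2243}{966} - J$
$- y{\left(u \right)} = - (\frac{2243}{966} - 2 \sqrt{13}) = - \frac{2243}{966} + 2 \sqrt{13}$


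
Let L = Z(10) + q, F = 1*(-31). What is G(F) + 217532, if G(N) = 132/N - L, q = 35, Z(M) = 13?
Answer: 6741872/31 ≈ 2.1748e+5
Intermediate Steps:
F = -31
L = 48 (L = 13 + 35 = 48)
G(N) = -48 + 132/N (G(N) = 132/N - 1*48 = 132/N - 48 = -48 + 132/N)
G(F) + 217532 = (-48 + 132/(-31)) + 217532 = (-48 + 132*(-1/31)) + 217532 = (-48 - 132/31) + 217532 = -1620/31 + 217532 = 6741872/31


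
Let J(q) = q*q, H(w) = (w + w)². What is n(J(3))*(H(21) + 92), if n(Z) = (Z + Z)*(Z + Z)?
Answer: 601344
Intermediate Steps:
H(w) = 4*w² (H(w) = (2*w)² = 4*w²)
J(q) = q²
n(Z) = 4*Z² (n(Z) = (2*Z)*(2*Z) = 4*Z²)
n(J(3))*(H(21) + 92) = (4*(3²)²)*(4*21² + 92) = (4*9²)*(4*441 + 92) = (4*81)*(1764 + 92) = 324*1856 = 601344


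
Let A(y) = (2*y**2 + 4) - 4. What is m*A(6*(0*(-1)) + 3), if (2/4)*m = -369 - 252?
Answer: -22356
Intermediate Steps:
m = -1242 (m = 2*(-369 - 252) = 2*(-621) = -1242)
A(y) = 2*y**2 (A(y) = (4 + 2*y**2) - 4 = 2*y**2)
m*A(6*(0*(-1)) + 3) = -2484*(6*(0*(-1)) + 3)**2 = -2484*(6*0 + 3)**2 = -2484*(0 + 3)**2 = -2484*3**2 = -2484*9 = -1242*18 = -22356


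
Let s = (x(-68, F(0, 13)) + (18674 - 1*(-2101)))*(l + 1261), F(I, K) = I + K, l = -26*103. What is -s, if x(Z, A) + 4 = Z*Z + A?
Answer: 36003136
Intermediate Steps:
l = -2678
x(Z, A) = -4 + A + Z**2 (x(Z, A) = -4 + (Z*Z + A) = -4 + (Z**2 + A) = -4 + (A + Z**2) = -4 + A + Z**2)
s = -36003136 (s = ((-4 + (0 + 13) + (-68)**2) + (18674 - 1*(-2101)))*(-2678 + 1261) = ((-4 + 13 + 4624) + (18674 + 2101))*(-1417) = (4633 + 20775)*(-1417) = 25408*(-1417) = -36003136)
-s = -1*(-36003136) = 36003136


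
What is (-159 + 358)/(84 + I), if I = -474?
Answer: -199/390 ≈ -0.51026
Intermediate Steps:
(-159 + 358)/(84 + I) = (-159 + 358)/(84 - 474) = 199/(-390) = 199*(-1/390) = -199/390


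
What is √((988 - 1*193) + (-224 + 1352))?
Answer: √1923 ≈ 43.852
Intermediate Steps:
√((988 - 1*193) + (-224 + 1352)) = √((988 - 193) + 1128) = √(795 + 1128) = √1923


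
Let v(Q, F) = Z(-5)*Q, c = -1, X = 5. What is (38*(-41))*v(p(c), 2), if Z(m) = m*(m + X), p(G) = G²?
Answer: 0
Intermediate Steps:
Z(m) = m*(5 + m) (Z(m) = m*(m + 5) = m*(5 + m))
v(Q, F) = 0 (v(Q, F) = (-5*(5 - 5))*Q = (-5*0)*Q = 0*Q = 0)
(38*(-41))*v(p(c), 2) = (38*(-41))*0 = -1558*0 = 0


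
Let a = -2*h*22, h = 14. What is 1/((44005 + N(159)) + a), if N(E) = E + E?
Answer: 1/43707 ≈ 2.2880e-5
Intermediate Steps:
a = -616 (a = -2*14*22 = -28*22 = -616)
N(E) = 2*E
1/((44005 + N(159)) + a) = 1/((44005 + 2*159) - 616) = 1/((44005 + 318) - 616) = 1/(44323 - 616) = 1/43707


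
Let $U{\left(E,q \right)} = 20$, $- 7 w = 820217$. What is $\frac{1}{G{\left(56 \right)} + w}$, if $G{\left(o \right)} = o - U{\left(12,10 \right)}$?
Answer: $- \frac{7}{819965} \approx -8.537 \cdot 10^{-6}$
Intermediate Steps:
$w = - \frac{820217}{7}$ ($w = \left(- \frac{1}{7}\right) 820217 = - \frac{820217}{7} \approx -1.1717 \cdot 10^{5}$)
$G{\left(o \right)} = -20 + o$ ($G{\left(o \right)} = o - 20 = -20 + o$)
$\frac{1}{G{\left(56 \right)} + w} = \frac{1}{\left(-20 + 56\right) - \frac{820217}{7}} = \frac{1}{36 - \frac{820217}{7}} = \frac{1}{- \frac{819965}{7}} = - \frac{7}{819965}$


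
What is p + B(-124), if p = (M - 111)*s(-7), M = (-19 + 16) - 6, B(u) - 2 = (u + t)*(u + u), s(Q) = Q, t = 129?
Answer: -398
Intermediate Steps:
B(u) = 2 + 2*u*(129 + u) (B(u) = 2 + (u + 129)*(u + u) = 2 + (129 + u)*(2*u) = 2 + 2*u*(129 + u))
M = -9 (M = -3 - 6 = -9)
p = 840 (p = (-9 - 111)*(-7) = -120*(-7) = 840)
p + B(-124) = 840 + (2 + 2*(-124)**2 + 258*(-124)) = 840 + (2 + 2*15376 - 31992) = 840 + (2 + 30752 - 31992) = 840 - 1238 = -398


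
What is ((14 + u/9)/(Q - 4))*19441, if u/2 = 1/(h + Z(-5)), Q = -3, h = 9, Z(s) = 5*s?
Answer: -19577087/504 ≈ -38843.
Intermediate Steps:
u = -⅛ (u = 2/(9 + 5*(-5)) = 2/(9 - 25) = 2/(-16) = 2*(-1/16) = -⅛ ≈ -0.12500)
((14 + u/9)/(Q - 4))*19441 = ((14 - ⅛/9)/(-3 - 4))*19441 = ((14 - ⅛*⅑)/(-7))*19441 = ((14 - 1/72)*(-⅐))*19441 = ((1007/72)*(-⅐))*19441 = -1007/504*19441 = -19577087/504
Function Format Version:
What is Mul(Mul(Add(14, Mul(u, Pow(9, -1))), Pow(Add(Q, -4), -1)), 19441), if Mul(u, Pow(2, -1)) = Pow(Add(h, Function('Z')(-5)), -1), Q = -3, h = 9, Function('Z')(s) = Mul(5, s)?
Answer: Rational(-19577087, 504) ≈ -38843.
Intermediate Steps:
u = Rational(-1, 8) (u = Mul(2, Pow(Add(9, Mul(5, -5)), -1)) = Mul(2, Pow(Add(9, -25), -1)) = Mul(2, Pow(-16, -1)) = Mul(2, Rational(-1, 16)) = Rational(-1, 8) ≈ -0.12500)
Mul(Mul(Add(14, Mul(u, Pow(9, -1))), Pow(Add(Q, -4), -1)), 19441) = Mul(Mul(Add(14, Mul(Rational(-1, 8), Pow(9, -1))), Pow(Add(-3, -4), -1)), 19441) = Mul(Mul(Add(14, Mul(Rational(-1, 8), Rational(1, 9))), Pow(-7, -1)), 19441) = Mul(Mul(Add(14, Rational(-1, 72)), Rational(-1, 7)), 19441) = Mul(Mul(Rational(1007, 72), Rational(-1, 7)), 19441) = Mul(Rational(-1007, 504), 19441) = Rational(-19577087, 504)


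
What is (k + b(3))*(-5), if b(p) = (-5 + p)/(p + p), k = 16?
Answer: -235/3 ≈ -78.333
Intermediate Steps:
b(p) = (-5 + p)/(2*p) (b(p) = (-5 + p)/((2*p)) = (-5 + p)*(1/(2*p)) = (-5 + p)/(2*p))
(k + b(3))*(-5) = (16 + (½)*(-5 + 3)/3)*(-5) = (16 + (½)*(⅓)*(-2))*(-5) = (16 - ⅓)*(-5) = (47/3)*(-5) = -235/3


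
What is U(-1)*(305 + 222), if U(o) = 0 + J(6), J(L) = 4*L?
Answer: 12648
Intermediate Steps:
U(o) = 24 (U(o) = 0 + 4*6 = 0 + 24 = 24)
U(-1)*(305 + 222) = 24*(305 + 222) = 24*527 = 12648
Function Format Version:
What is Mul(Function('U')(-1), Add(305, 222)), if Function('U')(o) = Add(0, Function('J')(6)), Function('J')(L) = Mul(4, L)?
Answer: 12648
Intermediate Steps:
Function('U')(o) = 24 (Function('U')(o) = Add(0, Mul(4, 6)) = Add(0, 24) = 24)
Mul(Function('U')(-1), Add(305, 222)) = Mul(24, Add(305, 222)) = Mul(24, 527) = 12648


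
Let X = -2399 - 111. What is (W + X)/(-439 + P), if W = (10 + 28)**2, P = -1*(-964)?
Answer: -1066/525 ≈ -2.0305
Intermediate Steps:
P = 964
X = -2510
W = 1444 (W = 38**2 = 1444)
(W + X)/(-439 + P) = (1444 - 2510)/(-439 + 964) = -1066/525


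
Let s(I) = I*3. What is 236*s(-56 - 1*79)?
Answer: -95580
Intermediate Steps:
s(I) = 3*I
236*s(-56 - 1*79) = 236*(3*(-56 - 1*79)) = 236*(3*(-56 - 79)) = 236*(3*(-135)) = 236*(-405) = -95580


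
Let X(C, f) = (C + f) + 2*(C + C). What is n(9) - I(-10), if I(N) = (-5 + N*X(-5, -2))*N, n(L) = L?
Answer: 2659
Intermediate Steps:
X(C, f) = f + 5*C (X(C, f) = (C + f) + 2*(2*C) = (C + f) + 4*C = f + 5*C)
I(N) = N*(-5 - 27*N) (I(N) = (-5 + N*(-2 + 5*(-5)))*N = (-5 + N*(-2 - 25))*N = (-5 + N*(-27))*N = (-5 - 27*N)*N = N*(-5 - 27*N))
n(9) - I(-10) = 9 - (-1)*(-10)*(5 + 27*(-10)) = 9 - (-1)*(-10)*(5 - 270) = 9 - (-1)*(-10)*(-265) = 9 - 1*(-2650) = 9 + 2650 = 2659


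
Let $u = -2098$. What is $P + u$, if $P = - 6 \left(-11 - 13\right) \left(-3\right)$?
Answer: $-2530$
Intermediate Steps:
$P = -432$ ($P = - 6 \left(\left(-24\right) \left(-3\right)\right) = \left(-6\right) 72 = -432$)
$P + u = -432 - 2098 = -2530$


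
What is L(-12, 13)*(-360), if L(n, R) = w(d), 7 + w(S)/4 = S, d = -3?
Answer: 14400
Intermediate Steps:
w(S) = -28 + 4*S
L(n, R) = -40 (L(n, R) = -28 + 4*(-3) = -28 - 12 = -40)
L(-12, 13)*(-360) = -40*(-360) = 14400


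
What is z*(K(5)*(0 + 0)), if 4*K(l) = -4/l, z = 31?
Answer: 0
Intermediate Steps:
K(l) = -1/l (K(l) = (-4/l)/4 = -1/l)
z*(K(5)*(0 + 0)) = 31*((-1/5)*(0 + 0)) = 31*(-1*⅕*0) = 31*(-⅕*0) = 31*0 = 0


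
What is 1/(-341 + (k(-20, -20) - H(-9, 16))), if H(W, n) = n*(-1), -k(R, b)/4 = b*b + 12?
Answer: -1/1973 ≈ -0.00050684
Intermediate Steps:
k(R, b) = -48 - 4*b**2 (k(R, b) = -4*(b*b + 12) = -4*(b**2 + 12) = -4*(12 + b**2) = -48 - 4*b**2)
H(W, n) = -n
1/(-341 + (k(-20, -20) - H(-9, 16))) = 1/(-341 + ((-48 - 4*(-20)**2) - (-1)*16)) = 1/(-341 + ((-48 - 4*400) - 1*(-16))) = 1/(-341 + ((-48 - 1600) + 16)) = 1/(-341 + (-1648 + 16)) = 1/(-341 - 1632) = 1/(-1973) = -1/1973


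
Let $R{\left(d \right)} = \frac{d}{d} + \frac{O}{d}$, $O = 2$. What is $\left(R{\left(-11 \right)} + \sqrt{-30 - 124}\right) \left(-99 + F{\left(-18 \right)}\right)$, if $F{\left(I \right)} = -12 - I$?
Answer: $- \frac{837}{11} - 93 i \sqrt{154} \approx -76.091 - 1154.1 i$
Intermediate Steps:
$R{\left(d \right)} = 1 + \frac{2}{d}$ ($R{\left(d \right)} = \frac{d}{d} + \frac{2}{d} = 1 + \frac{2}{d}$)
$\left(R{\left(-11 \right)} + \sqrt{-30 - 124}\right) \left(-99 + F{\left(-18 \right)}\right) = \left(\frac{2 - 11}{-11} + \sqrt{-30 - 124}\right) \left(-99 - -6\right) = \left(\left(- \frac{1}{11}\right) \left(-9\right) + \sqrt{-154}\right) \left(-99 + \left(-12 + 18\right)\right) = \left(\frac{9}{11} + i \sqrt{154}\right) \left(-99 + 6\right) = \left(\frac{9}{11} + i \sqrt{154}\right) \left(-93\right) = - \frac{837}{11} - 93 i \sqrt{154}$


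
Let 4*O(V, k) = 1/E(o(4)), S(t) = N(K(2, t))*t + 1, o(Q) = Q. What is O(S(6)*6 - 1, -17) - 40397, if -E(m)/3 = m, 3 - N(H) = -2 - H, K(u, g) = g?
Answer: -1939057/48 ≈ -40397.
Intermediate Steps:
N(H) = 5 + H (N(H) = 3 - (-2 - H) = 3 + (2 + H) = 5 + H)
S(t) = 1 + t*(5 + t) (S(t) = (5 + t)*t + 1 = t*(5 + t) + 1 = 1 + t*(5 + t))
E(m) = -3*m
O(V, k) = -1/48 (O(V, k) = 1/(4*((-3*4))) = (1/4)/(-12) = (1/4)*(-1/12) = -1/48)
O(S(6)*6 - 1, -17) - 40397 = -1/48 - 40397 = -1939057/48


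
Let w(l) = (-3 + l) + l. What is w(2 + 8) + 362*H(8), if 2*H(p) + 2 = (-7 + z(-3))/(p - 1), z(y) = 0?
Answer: -526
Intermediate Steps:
w(l) = -3 + 2*l
H(p) = -1 - 7/(2*(-1 + p)) (H(p) = -1 + ((-7 + 0)/(p - 1))/2 = -1 + (-7/(-1 + p))/2 = -1 - 7/(2*(-1 + p)))
w(2 + 8) + 362*H(8) = (-3 + 2*(2 + 8)) + 362*((-5/2 - 1*8)/(-1 + 8)) = (-3 + 2*10) + 362*((-5/2 - 8)/7) = (-3 + 20) + 362*((1/7)*(-21/2)) = 17 + 362*(-3/2) = 17 - 543 = -526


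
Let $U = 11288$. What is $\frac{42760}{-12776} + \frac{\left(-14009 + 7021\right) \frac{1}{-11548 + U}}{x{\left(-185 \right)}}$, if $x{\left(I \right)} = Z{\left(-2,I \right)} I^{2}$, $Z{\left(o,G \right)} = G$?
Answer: $- \frac{2199767605584}{657254333125} \approx -3.3469$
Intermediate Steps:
$x{\left(I \right)} = I^{3}$ ($x{\left(I \right)} = I I^{2} = I^{3}$)
$\frac{42760}{-12776} + \frac{\left(-14009 + 7021\right) \frac{1}{-11548 + U}}{x{\left(-185 \right)}} = \frac{42760}{-12776} + \frac{\left(-14009 + 7021\right) \frac{1}{-11548 + 11288}}{\left(-185\right)^{3}} = 42760 \left(- \frac{1}{12776}\right) + \frac{\left(-6988\right) \frac{1}{-260}}{-6331625} = - \frac{5345}{1597} + \left(-6988\right) \left(- \frac{1}{260}\right) \left(- \frac{1}{6331625}\right) = - \frac{5345}{1597} + \frac{1747}{65} \left(- \frac{1}{6331625}\right) = - \frac{5345}{1597} - \frac{1747}{411555625} = - \frac{2199767605584}{657254333125}$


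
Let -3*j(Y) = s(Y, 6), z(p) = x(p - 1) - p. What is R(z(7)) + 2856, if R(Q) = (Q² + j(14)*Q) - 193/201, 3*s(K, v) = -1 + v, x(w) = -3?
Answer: 1785239/603 ≈ 2960.6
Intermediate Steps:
z(p) = -3 - p
s(K, v) = -⅓ + v/3 (s(K, v) = (-1 + v)/3 = -⅓ + v/3)
j(Y) = -5/9 (j(Y) = -(-⅓ + (⅓)*6)/3 = -(-⅓ + 2)/3 = -⅓*5/3 = -5/9)
R(Q) = -193/201 + Q² - 5*Q/9 (R(Q) = (Q² - 5*Q/9) - 193/201 = -193/201 + Q² - 5*Q/9)
R(z(7)) + 2856 = (-193/201 + (-3 - 1*7)² - 5*(-3 - 1*7)/9) + 2856 = (-193/201 + (-3 - 7)² - 5*(-3 - 7)/9) + 2856 = (-193/201 + (-10)² - 5/9*(-10)) + 2856 = (-193/201 + 100 + 50/9) + 2856 = 63071/603 + 2856 = 1785239/603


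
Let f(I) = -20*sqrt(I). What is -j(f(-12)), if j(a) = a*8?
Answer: 320*I*sqrt(3) ≈ 554.26*I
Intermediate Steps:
j(a) = 8*a
-j(f(-12)) = -8*(-40*I*sqrt(3)) = -(-320)*I*sqrt(3) = 320*I*sqrt(3)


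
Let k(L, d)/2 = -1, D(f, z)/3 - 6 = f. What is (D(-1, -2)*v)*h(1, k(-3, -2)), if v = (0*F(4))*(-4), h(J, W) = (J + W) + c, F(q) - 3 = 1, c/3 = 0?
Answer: 0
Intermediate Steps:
c = 0 (c = 3*0 = 0)
D(f, z) = 18 + 3*f
F(q) = 4 (F(q) = 3 + 1 = 4)
k(L, d) = -2 (k(L, d) = 2*(-1) = -2)
h(J, W) = J + W (h(J, W) = (J + W) + 0 = J + W)
v = 0 (v = (0*4)*(-4) = 0*(-4) = 0)
(D(-1, -2)*v)*h(1, k(-3, -2)) = ((18 + 3*(-1))*0)*(1 - 2) = ((18 - 3)*0)*(-1) = (15*0)*(-1) = 0*(-1) = 0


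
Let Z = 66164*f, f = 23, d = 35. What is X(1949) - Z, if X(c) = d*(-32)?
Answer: -1522892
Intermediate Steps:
X(c) = -1120 (X(c) = 35*(-32) = -1120)
Z = 1521772 (Z = 66164*23 = 1521772)
X(1949) - Z = -1120 - 1*1521772 = -1120 - 1521772 = -1522892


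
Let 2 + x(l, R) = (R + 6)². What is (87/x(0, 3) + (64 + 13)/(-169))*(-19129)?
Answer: -164891980/13351 ≈ -12351.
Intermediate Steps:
x(l, R) = -2 + (6 + R)² (x(l, R) = -2 + (R + 6)² = -2 + (6 + R)²)
(87/x(0, 3) + (64 + 13)/(-169))*(-19129) = (87/(-2 + (6 + 3)²) + (64 + 13)/(-169))*(-19129) = (87/(-2 + 9²) + 77*(-1/169))*(-19129) = (87/(-2 + 81) - 77/169)*(-19129) = (87/79 - 77/169)*(-19129) = (8620/13351)*(-19129) = -164891980/13351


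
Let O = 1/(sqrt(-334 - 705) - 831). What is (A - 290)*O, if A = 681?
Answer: -324921/691600 - 391*I*sqrt(1039)/691600 ≈ -0.46981 - 0.018223*I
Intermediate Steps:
O = 1/(-831 + I*sqrt(1039)) (O = 1/(sqrt(-1039) - 831) = 1/(I*sqrt(1039) - 831) = 1/(-831 + I*sqrt(1039)) ≈ -0.0012016 - 4.6607e-5*I)
(A - 290)*O = (681 - 290)*(-831/691600 - I*sqrt(1039)/691600) = 391*(-831/691600 - I*sqrt(1039)/691600) = -324921/691600 - 391*I*sqrt(1039)/691600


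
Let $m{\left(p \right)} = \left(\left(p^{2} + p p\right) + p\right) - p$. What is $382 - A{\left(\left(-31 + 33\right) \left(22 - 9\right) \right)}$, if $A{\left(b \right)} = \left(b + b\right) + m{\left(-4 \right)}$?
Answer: $298$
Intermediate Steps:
$m{\left(p \right)} = 2 p^{2}$ ($m{\left(p \right)} = \left(\left(p^{2} + p^{2}\right) + p\right) - p = \left(2 p^{2} + p\right) - p = \left(p + 2 p^{2}\right) - p = 2 p^{2}$)
$A{\left(b \right)} = 32 + 2 b$ ($A{\left(b \right)} = \left(b + b\right) + 2 \left(-4\right)^{2} = 2 b + 2 \cdot 16 = 2 b + 32 = 32 + 2 b$)
$382 - A{\left(\left(-31 + 33\right) \left(22 - 9\right) \right)} = 382 - \left(32 + 2 \left(-31 + 33\right) \left(22 - 9\right)\right) = 382 - \left(32 + 2 \cdot 2 \cdot 13\right) = 382 - \left(32 + 2 \cdot 26\right) = 382 - \left(32 + 52\right) = 382 - 84 = 298$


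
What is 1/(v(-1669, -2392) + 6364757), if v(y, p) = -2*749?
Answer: 1/6363259 ≈ 1.5715e-7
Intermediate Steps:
v(y, p) = -1498
1/(v(-1669, -2392) + 6364757) = 1/(-1498 + 6364757) = 1/6363259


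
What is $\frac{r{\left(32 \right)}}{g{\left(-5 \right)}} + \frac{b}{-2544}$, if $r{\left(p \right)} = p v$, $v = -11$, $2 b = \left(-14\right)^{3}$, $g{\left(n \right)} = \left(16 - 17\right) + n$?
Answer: $\frac{37655}{636} \approx 59.206$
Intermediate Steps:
$g{\left(n \right)} = -1 + n$
$b = -1372$ ($b = \frac{\left(-14\right)^{3}}{2} = \frac{1}{2} \left(-2744\right) = -1372$)
$r{\left(p \right)} = - 11 p$ ($r{\left(p \right)} = p \left(-11\right) = - 11 p$)
$\frac{r{\left(32 \right)}}{g{\left(-5 \right)}} + \frac{b}{-2544} = \frac{\left(-11\right) 32}{-1 - 5} - \frac{1372}{-2544} = - \frac{352}{-6} - - \frac{343}{636} = \left(-352\right) \left(- \frac{1}{6}\right) + \frac{343}{636} = \frac{176}{3} + \frac{343}{636} = \frac{37655}{636}$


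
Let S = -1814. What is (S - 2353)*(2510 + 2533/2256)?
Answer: -7868814177/752 ≈ -1.0464e+7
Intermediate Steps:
(S - 2353)*(2510 + 2533/2256) = (-1814 - 2353)*(2510 + 2533/2256) = -4167*(2510 + 2533*(1/2256)) = -4167*(2510 + 2533/2256) = -4167*5665093/2256 = -7868814177/752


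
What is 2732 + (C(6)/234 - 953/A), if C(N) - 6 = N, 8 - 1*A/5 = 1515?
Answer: 802891417/293865 ≈ 2732.2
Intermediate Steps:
A = -7535 (A = 40 - 5*1515 = 40 - 7575 = -7535)
C(N) = 6 + N
2732 + (C(6)/234 - 953/A) = 2732 + ((6 + 6)/234 - 953/(-7535)) = 2732 + (12*(1/234) - 953*(-1/7535)) = 2732 + (2/39 + 953/7535) = 2732 + 52237/293865 = 802891417/293865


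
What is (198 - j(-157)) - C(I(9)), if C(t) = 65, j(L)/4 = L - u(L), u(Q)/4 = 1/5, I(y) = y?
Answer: 3821/5 ≈ 764.20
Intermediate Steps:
u(Q) = ⅘ (u(Q) = 4/5 = 4*(⅕) = ⅘)
j(L) = -16/5 + 4*L (j(L) = 4*(L - 1*⅘) = 4*(L - ⅘) = 4*(-⅘ + L) = -16/5 + 4*L)
(198 - j(-157)) - C(I(9)) = (198 - (-16/5 + 4*(-157))) - 1*65 = (198 - (-16/5 - 628)) - 65 = (198 - 1*(-3156/5)) - 65 = (198 + 3156/5) - 65 = 4146/5 - 65 = 3821/5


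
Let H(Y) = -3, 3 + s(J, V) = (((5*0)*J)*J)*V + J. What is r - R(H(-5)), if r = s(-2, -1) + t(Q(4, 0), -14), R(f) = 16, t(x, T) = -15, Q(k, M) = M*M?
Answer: -36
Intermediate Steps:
Q(k, M) = M²
s(J, V) = -3 + J (s(J, V) = -3 + ((((5*0)*J)*J)*V + J) = -3 + (((0*J)*J)*V + J) = -3 + ((0*J)*V + J) = -3 + (0*V + J) = -3 + (0 + J) = -3 + J)
r = -20 (r = (-3 - 2) - 15 = -5 - 15 = -20)
r - R(H(-5)) = -20 - 1*16 = -20 - 16 = -36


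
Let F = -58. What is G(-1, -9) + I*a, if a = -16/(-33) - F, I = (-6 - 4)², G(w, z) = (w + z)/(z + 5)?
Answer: 386165/66 ≈ 5851.0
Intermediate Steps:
G(w, z) = (w + z)/(5 + z)
I = 100 (I = (-10)² = 100)
a = 1930/33 (a = -16/(-33) - 1*(-58) = -16*(-1/33) + 58 = 16/33 + 58 = 1930/33 ≈ 58.485)
G(-1, -9) + I*a = (-1 - 9)/(5 - 9) + 100*(1930/33) = -10/(-4) + 193000/33 = -¼*(-10) + 193000/33 = 5/2 + 193000/33 = 386165/66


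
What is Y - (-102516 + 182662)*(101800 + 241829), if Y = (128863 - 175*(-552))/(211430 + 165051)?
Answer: -1481210164709813/53783 ≈ -2.7540e+10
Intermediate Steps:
Y = 32209/53783 (Y = (128863 + 96600)/376481 = 225463*(1/376481) = 32209/53783 ≈ 0.59887)
Y - (-102516 + 182662)*(101800 + 241829) = 32209/53783 - (-102516 + 182662)*(101800 + 241829) = 32209/53783 - 80146*343629 = 32209/53783 - 1*27540489834 = 32209/53783 - 27540489834 = -1481210164709813/53783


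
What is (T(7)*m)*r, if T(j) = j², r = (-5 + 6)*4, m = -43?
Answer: -8428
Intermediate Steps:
r = 4 (r = 1*4 = 4)
(T(7)*m)*r = (7²*(-43))*4 = (49*(-43))*4 = -2107*4 = -8428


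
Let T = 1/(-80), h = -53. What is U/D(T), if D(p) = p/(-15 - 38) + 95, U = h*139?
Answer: -31236080/402801 ≈ -77.547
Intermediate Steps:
T = -1/80 ≈ -0.012500
U = -7367 (U = -53*139 = -7367)
D(p) = 95 - p/53 (D(p) = p/(-53) + 95 = -p/53 + 95 = 95 - p/53)
U/D(T) = -7367/(95 - 1/53*(-1/80)) = -7367/(95 + 1/4240) = -7367/402801/4240 = -7367*4240/402801 = -31236080/402801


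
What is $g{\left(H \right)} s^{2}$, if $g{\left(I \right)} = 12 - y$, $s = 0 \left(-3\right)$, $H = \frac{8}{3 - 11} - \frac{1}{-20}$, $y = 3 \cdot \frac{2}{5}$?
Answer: $0$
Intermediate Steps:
$y = \frac{6}{5}$ ($y = 3 \cdot 2 \cdot \frac{1}{5} = 3 \cdot \frac{2}{5} = \frac{6}{5} \approx 1.2$)
$H = - \frac{19}{20}$ ($H = \frac{8}{3 - 11} - - \frac{1}{20} = \frac{8}{-8} + \frac{1}{20} = 8 \left(- \frac{1}{8}\right) + \frac{1}{20} = -1 + \frac{1}{20} = - \frac{19}{20} \approx -0.95$)
$s = 0$
$g{\left(I \right)} = \frac{54}{5}$ ($g{\left(I \right)} = 12 - \frac{6}{5} = \frac{54}{5}$)
$g{\left(H \right)} s^{2} = \frac{54 \cdot 0^{2}}{5} = \frac{54}{5} \cdot 0 = 0$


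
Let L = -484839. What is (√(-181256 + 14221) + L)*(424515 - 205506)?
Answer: -106184104551 + 219009*I*√167035 ≈ -1.0618e+11 + 8.9509e+7*I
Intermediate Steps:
(√(-181256 + 14221) + L)*(424515 - 205506) = (√(-181256 + 14221) - 484839)*(424515 - 205506) = (√(-167035) - 484839)*219009 = (I*√167035 - 484839)*219009 = (-484839 + I*√167035)*219009 = -106184104551 + 219009*I*√167035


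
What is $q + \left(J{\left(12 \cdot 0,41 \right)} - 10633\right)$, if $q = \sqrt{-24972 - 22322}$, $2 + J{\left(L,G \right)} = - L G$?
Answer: $-10635 + i \sqrt{47294} \approx -10635.0 + 217.47 i$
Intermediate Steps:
$J{\left(L,G \right)} = -2 - G L$ ($J{\left(L,G \right)} = -2 + - L G = -2 - G L$)
$q = i \sqrt{47294}$ ($q = \sqrt{-47294} = i \sqrt{47294} \approx 217.47 i$)
$q + \left(J{\left(12 \cdot 0,41 \right)} - 10633\right) = i \sqrt{47294} - \left(10635 + 41 \cdot 12 \cdot 0\right) = i \sqrt{47294} - \left(10635 + 0\right) = i \sqrt{47294} + \left(\left(-2 + 0\right) - 10633\right) = i \sqrt{47294} - 10635 = -10635 + i \sqrt{47294}$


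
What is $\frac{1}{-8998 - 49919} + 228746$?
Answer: $\frac{13477028081}{58917} \approx 2.2875 \cdot 10^{5}$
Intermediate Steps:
$\frac{1}{-8998 - 49919} + 228746 = \frac{1}{-58917} + 228746 = - \frac{1}{58917} + 228746 = \frac{13477028081}{58917}$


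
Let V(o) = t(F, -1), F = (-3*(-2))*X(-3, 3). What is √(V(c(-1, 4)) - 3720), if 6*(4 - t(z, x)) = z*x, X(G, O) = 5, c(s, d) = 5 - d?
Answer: I*√3711 ≈ 60.918*I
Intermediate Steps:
F = 30 (F = -3*(-2)*5 = 6*5 = 30)
t(z, x) = 4 - x*z/6 (t(z, x) = 4 - z*x/6 = 4 - x*z/6)
V(o) = 9 (V(o) = 4 - ⅙*(-1)*30 = 4 + 5 = 9)
√(V(c(-1, 4)) - 3720) = √(9 - 3720) = √(-3711) = I*√3711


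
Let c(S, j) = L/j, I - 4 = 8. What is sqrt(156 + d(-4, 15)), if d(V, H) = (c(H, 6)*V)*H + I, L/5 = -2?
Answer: 2*sqrt(67) ≈ 16.371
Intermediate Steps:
I = 12 (I = 4 + 8 = 12)
L = -10 (L = 5*(-2) = -10)
c(S, j) = -10/j
d(V, H) = 12 - 5*H*V/3 (d(V, H) = ((-10/6)*V)*H + 12 = ((-10*1/6)*V)*H + 12 = (-5*V/3)*H + 12 = -5*H*V/3 + 12 = 12 - 5*H*V/3)
sqrt(156 + d(-4, 15)) = sqrt(156 + (12 - 5/3*15*(-4))) = sqrt(156 + (12 + 100)) = sqrt(156 + 112) = sqrt(268) = 2*sqrt(67)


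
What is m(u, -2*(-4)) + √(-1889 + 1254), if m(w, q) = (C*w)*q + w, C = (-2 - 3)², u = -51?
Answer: -10251 + I*√635 ≈ -10251.0 + 25.199*I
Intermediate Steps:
C = 25 (C = (-5)² = 25)
m(w, q) = w + 25*q*w (m(w, q) = (25*w)*q + w = 25*q*w + w = w + 25*q*w)
m(u, -2*(-4)) + √(-1889 + 1254) = -51*(1 + 25*(-2*(-4))) + √(-1889 + 1254) = -51*(1 + 25*8) + √(-635) = -51*(1 + 200) + I*√635 = -51*201 + I*√635 = -10251 + I*√635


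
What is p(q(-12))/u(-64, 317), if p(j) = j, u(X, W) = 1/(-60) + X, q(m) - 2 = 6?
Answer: -480/3841 ≈ -0.12497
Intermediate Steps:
q(m) = 8 (q(m) = 2 + 6 = 8)
u(X, W) = -1/60 + X
p(q(-12))/u(-64, 317) = 8/(-1/60 - 64) = 8/(-3841/60) = 8*(-60/3841) = -480/3841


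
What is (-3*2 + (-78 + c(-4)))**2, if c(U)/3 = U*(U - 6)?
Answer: 1296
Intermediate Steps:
c(U) = 3*U*(-6 + U) (c(U) = 3*(U*(U - 6)) = 3*(U*(-6 + U)) = 3*U*(-6 + U))
(-3*2 + (-78 + c(-4)))**2 = (-3*2 + (-78 + 3*(-4)*(-6 - 4)))**2 = (-6 + (-78 + 3*(-4)*(-10)))**2 = (-6 + (-78 + 120))**2 = (-6 + 42)**2 = 36**2 = 1296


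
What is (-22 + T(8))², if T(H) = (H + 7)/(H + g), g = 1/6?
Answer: 976144/2401 ≈ 406.56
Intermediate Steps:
g = ⅙ ≈ 0.16667
T(H) = (7 + H)/(⅙ + H) (T(H) = (H + 7)/(H + ⅙) = (7 + H)/(⅙ + H))
(-22 + T(8))² = (-22 + 6*(7 + 8)/(1 + 6*8))² = (-22 + 6*15/(1 + 48))² = (-22 + 6*15/49)² = (-22 + 6*(1/49)*15)² = (-22 + 90/49)² = (-988/49)² = 976144/2401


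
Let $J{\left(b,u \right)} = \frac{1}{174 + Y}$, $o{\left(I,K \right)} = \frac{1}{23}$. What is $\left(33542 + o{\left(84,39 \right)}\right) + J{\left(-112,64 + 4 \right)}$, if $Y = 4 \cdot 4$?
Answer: $\frac{146578753}{4370} \approx 33542.0$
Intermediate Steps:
$Y = 16$
$o{\left(I,K \right)} = \frac{1}{23}$
$J{\left(b,u \right)} = \frac{1}{190}$ ($J{\left(b,u \right)} = \frac{1}{174 + 16} = \frac{1}{190}$)
$\left(33542 + o{\left(84,39 \right)}\right) + J{\left(-112,64 + 4 \right)} = \left(33542 + \frac{1}{23}\right) + \frac{1}{190} = \frac{771467}{23} + \frac{1}{190} = \frac{146578753}{4370}$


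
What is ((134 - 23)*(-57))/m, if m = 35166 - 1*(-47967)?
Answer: -703/9237 ≈ -0.076107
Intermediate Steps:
m = 83133 (m = 35166 + 47967 = 83133)
((134 - 23)*(-57))/m = ((134 - 23)*(-57))/83133 = (111*(-57))*(1/83133) = -6327*1/83133 = -703/9237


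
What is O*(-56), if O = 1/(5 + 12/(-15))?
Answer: -40/3 ≈ -13.333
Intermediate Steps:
O = 5/21 (O = 1/(5 + 12*(-1/15)) = 1/(5 - ⅘) = 1/(21/5) = 5/21 ≈ 0.23810)
O*(-56) = (5/21)*(-56) = -40/3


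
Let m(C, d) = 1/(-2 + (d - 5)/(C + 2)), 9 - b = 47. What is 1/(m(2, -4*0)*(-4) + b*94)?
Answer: -13/46420 ≈ -0.00028005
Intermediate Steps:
b = -38 (b = 9 - 1*47 = 9 - 47 = -38)
m(C, d) = 1/(-2 + (-5 + d)/(2 + C))
1/(m(2, -4*0)*(-4) + b*94) = 1/(((2 + 2)/(-9 - 4*0 - 2*2))*(-4) - 38*94) = 1/((4/(-9 + 0 - 4))*(-4) - 3572) = 1/((4/(-13))*(-4) - 3572) = 1/(-1/13*4*(-4) - 3572) = 1/(-4/13*(-4) - 3572) = 1/(16/13 - 3572) = 1/(-46420/13) = -13/46420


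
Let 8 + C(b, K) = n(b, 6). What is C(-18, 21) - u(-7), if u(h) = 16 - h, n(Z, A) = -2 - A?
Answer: -39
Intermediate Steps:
C(b, K) = -16 (C(b, K) = -8 + (-2 - 1*6) = -8 + (-2 - 6) = -8 - 8 = -16)
C(-18, 21) - u(-7) = -16 - (16 - 1*(-7)) = -16 - (16 + 7) = -16 - 1*23 = -16 - 23 = -39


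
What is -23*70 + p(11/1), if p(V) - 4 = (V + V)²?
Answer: -1122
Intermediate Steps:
p(V) = 4 + 4*V² (p(V) = 4 + (V + V)² = 4 + (2*V)² = 4 + 4*V²)
-23*70 + p(11/1) = -23*70 + (4 + 4*(11/1)²) = -1610 + (4 + 4*(11*1)²) = -1610 + (4 + 4*11²) = -1610 + (4 + 4*121) = -1610 + (4 + 484) = -1610 + 488 = -1122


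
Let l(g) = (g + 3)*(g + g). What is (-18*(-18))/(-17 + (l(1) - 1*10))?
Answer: -324/19 ≈ -17.053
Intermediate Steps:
l(g) = 2*g*(3 + g) (l(g) = (3 + g)*(2*g) = 2*g*(3 + g))
(-18*(-18))/(-17 + (l(1) - 1*10)) = (-18*(-18))/(-17 + (2*1*(3 + 1) - 1*10)) = 324/(-17 + (2*1*4 - 10)) = 324/(-17 + (8 - 10)) = 324/(-17 - 2) = 324/(-19) = 324*(-1/19) = -324/19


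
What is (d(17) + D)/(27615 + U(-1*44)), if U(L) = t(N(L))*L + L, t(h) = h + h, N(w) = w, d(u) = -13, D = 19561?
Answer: 6516/10481 ≈ 0.62170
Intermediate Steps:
t(h) = 2*h
U(L) = L + 2*L**2 (U(L) = (2*L)*L + L = 2*L**2 + L = L + 2*L**2)
(d(17) + D)/(27615 + U(-1*44)) = (-13 + 19561)/(27615 + (-1*44)*(1 + 2*(-1*44))) = 19548/(27615 - 44*(1 + 2*(-44))) = 19548/(27615 - 44*(1 - 88)) = 19548/(27615 - 44*(-87)) = 19548/(27615 + 3828) = 19548/31443 = 19548*(1/31443) = 6516/10481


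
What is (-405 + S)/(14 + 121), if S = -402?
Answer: -269/45 ≈ -5.9778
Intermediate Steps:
(-405 + S)/(14 + 121) = (-405 - 402)/(14 + 121) = -807/135 = -807*1/135 = -269/45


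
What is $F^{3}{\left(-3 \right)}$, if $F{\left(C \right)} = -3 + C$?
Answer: $-216$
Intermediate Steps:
$F^{3}{\left(-3 \right)} = \left(-3 - 3\right)^{3} = \left(-6\right)^{3} = -216$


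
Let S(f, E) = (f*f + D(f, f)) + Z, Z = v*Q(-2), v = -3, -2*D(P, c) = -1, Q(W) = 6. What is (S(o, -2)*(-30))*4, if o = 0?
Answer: 2100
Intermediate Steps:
D(P, c) = 1/2 (D(P, c) = -1/2*(-1) = 1/2)
Z = -18 (Z = -3*6 = -18)
S(f, E) = -35/2 + f**2 (S(f, E) = (f*f + 1/2) - 18 = (f**2 + 1/2) - 18 = (1/2 + f**2) - 18 = -35/2 + f**2)
(S(o, -2)*(-30))*4 = ((-35/2 + 0**2)*(-30))*4 = ((-35/2 + 0)*(-30))*4 = -35/2*(-30)*4 = 525*4 = 2100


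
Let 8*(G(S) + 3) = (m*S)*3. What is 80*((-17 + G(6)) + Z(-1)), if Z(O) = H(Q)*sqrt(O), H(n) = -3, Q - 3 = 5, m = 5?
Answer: -700 - 240*I ≈ -700.0 - 240.0*I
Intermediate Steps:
Q = 8 (Q = 3 + 5 = 8)
G(S) = -3 + 15*S/8 (G(S) = -3 + ((5*S)*3)/8 = -3 + (15*S)/8 = -3 + 15*S/8)
Z(O) = -3*sqrt(O)
80*((-17 + G(6)) + Z(-1)) = 80*((-17 + (-3 + (15/8)*6)) - 3*I) = 80*((-17 + (-3 + 45/4)) - 3*I) = 80*((-17 + 33/4) - 3*I) = 80*(-35/4 - 3*I) = -700 - 240*I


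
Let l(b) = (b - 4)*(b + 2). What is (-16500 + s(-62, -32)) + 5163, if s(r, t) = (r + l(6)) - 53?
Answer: -11436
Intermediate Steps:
l(b) = (-4 + b)*(2 + b)
s(r, t) = -37 + r (s(r, t) = (r + (-8 + 6² - 2*6)) - 53 = (r + (-8 + 36 - 12)) - 53 = (r + 16) - 53 = (16 + r) - 53 = -37 + r)
(-16500 + s(-62, -32)) + 5163 = (-16500 + (-37 - 62)) + 5163 = (-16500 - 99) + 5163 = -16599 + 5163 = -11436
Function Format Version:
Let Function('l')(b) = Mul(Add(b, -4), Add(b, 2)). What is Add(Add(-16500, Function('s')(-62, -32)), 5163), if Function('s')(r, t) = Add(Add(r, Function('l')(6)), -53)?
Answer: -11436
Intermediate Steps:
Function('l')(b) = Mul(Add(-4, b), Add(2, b))
Function('s')(r, t) = Add(-37, r) (Function('s')(r, t) = Add(Add(r, Add(-8, Pow(6, 2), Mul(-2, 6))), -53) = Add(Add(r, Add(-8, 36, -12)), -53) = Add(Add(r, 16), -53) = Add(Add(16, r), -53) = Add(-37, r))
Add(Add(-16500, Function('s')(-62, -32)), 5163) = Add(Add(-16500, Add(-37, -62)), 5163) = Add(Add(-16500, -99), 5163) = Add(-16599, 5163) = -11436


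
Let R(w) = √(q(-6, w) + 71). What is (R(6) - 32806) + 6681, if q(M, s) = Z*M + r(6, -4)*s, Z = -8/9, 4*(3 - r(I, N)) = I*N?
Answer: -26125 + √1173/3 ≈ -26114.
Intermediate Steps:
r(I, N) = 3 - I*N/4
Z = -8/9 (Z = -8*⅑ = -8/9 ≈ -0.88889)
q(M, s) = 9*s - 8*M/9 (q(M, s) = -8*M/9 + (3 - ¼*6*(-4))*s = -8*M/9 + (3 + 6)*s = -8*M/9 + 9*s = 9*s - 8*M/9)
R(w) = √(229/3 + 9*w) (R(w) = √((9*w - 8/9*(-6)) + 71) = √((9*w + 16/3) + 71) = √((16/3 + 9*w) + 71) = √(229/3 + 9*w))
(R(6) - 32806) + 6681 = (√(687 + 81*6)/3 - 32806) + 6681 = (√(687 + 486)/3 - 32806) + 6681 = (√1173/3 - 32806) + 6681 = (-32806 + √1173/3) + 6681 = -26125 + √1173/3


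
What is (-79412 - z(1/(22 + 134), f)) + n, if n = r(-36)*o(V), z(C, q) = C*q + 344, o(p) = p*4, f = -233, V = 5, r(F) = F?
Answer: -12554023/156 ≈ -80475.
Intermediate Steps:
o(p) = 4*p
z(C, q) = 344 + C*q
n = -720 (n = -144*5 = -36*20 = -720)
(-79412 - z(1/(22 + 134), f)) + n = (-79412 - (344 - 233/(22 + 134))) - 720 = (-79412 - (344 - 233/156)) - 720 = (-79412 - 1*53431/156) - 720 = (-79412 - 53431/156) - 720 = -12441703/156 - 720 = -12554023/156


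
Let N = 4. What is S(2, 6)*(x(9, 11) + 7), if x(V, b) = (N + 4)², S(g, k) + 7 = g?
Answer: -355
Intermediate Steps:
S(g, k) = -7 + g
x(V, b) = 64 (x(V, b) = (4 + 4)² = 8² = 64)
S(2, 6)*(x(9, 11) + 7) = (-7 + 2)*(64 + 7) = -5*71 = -355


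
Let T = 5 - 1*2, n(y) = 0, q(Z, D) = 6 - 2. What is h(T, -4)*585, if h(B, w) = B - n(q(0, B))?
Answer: 1755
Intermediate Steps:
q(Z, D) = 4
T = 3 (T = 5 - 2 = 3)
h(B, w) = B (h(B, w) = B - 1*0 = B + 0 = B)
h(T, -4)*585 = 3*585 = 1755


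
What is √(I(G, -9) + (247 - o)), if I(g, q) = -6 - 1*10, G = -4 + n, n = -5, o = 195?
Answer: 6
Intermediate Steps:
G = -9 (G = -4 - 5 = -9)
I(g, q) = -16 (I(g, q) = -6 - 10 = -16)
√(I(G, -9) + (247 - o)) = √(-16 + (247 - 1*195)) = √(-16 + (247 - 195)) = √(-16 + 52) = √36 = 6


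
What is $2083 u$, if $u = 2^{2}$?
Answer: $8332$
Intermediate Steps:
$u = 4$
$2083 u = 2083 \cdot 4 = 8332$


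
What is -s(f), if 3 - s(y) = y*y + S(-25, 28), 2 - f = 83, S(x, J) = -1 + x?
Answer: 6532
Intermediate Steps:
f = -81 (f = 2 - 1*83 = 2 - 83 = -81)
s(y) = 29 - y² (s(y) = 3 - (y*y + (-1 - 25)) = 3 - (y² - 26) = 3 - (-26 + y²) = 3 + (26 - y²) = 29 - y²)
-s(f) = -(29 - 1*(-81)²) = -(29 - 1*6561) = -(29 - 6561) = -1*(-6532) = 6532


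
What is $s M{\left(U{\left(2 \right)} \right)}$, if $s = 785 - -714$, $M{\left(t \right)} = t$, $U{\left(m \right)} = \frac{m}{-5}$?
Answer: $- \frac{2998}{5} \approx -599.6$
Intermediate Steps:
$U{\left(m \right)} = - \frac{m}{5}$ ($U{\left(m \right)} = m \left(- \frac{1}{5}\right) = - \frac{m}{5}$)
$s = 1499$ ($s = 785 + 714 = 1499$)
$s M{\left(U{\left(2 \right)} \right)} = 1499 \left(\left(- \frac{1}{5}\right) 2\right) = 1499 \left(- \frac{2}{5}\right) = - \frac{2998}{5}$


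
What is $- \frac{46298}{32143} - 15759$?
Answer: $- \frac{506587835}{32143} \approx -15760.0$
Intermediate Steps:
$- \frac{46298}{32143} - 15759 = - \frac{506587835}{32143}$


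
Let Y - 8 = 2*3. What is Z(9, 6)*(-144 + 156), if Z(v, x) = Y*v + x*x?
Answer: 1944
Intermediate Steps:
Y = 14 (Y = 8 + 2*3 = 8 + 6 = 14)
Z(v, x) = x² + 14*v (Z(v, x) = 14*v + x*x = 14*v + x² = x² + 14*v)
Z(9, 6)*(-144 + 156) = (6² + 14*9)*(-144 + 156) = (36 + 126)*12 = 162*12 = 1944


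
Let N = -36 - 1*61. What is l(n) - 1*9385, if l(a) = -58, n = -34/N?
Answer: -9443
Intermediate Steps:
N = -97 (N = -36 - 61 = -97)
n = 34/97 (n = -34/(-97) = -34*(-1/97) = 34/97 ≈ 0.35052)
l(n) - 1*9385 = -58 - 1*9385 = -58 - 9385 = -9443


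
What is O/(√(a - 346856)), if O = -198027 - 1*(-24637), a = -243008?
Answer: 86695*I*√147466/147466 ≈ 225.76*I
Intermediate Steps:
O = -173390 (O = -198027 + 24637 = -173390)
O/(√(a - 346856)) = -173390/√(-243008 - 346856) = -173390*(-I*√147466/294932) = -(-86695)*I*√147466/147466 = 86695*I*√147466/147466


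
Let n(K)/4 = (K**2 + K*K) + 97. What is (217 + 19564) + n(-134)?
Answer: 163817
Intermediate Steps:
n(K) = 388 + 8*K**2 (n(K) = 4*((K**2 + K*K) + 97) = 4*((K**2 + K**2) + 97) = 4*(2*K**2 + 97) = 4*(97 + 2*K**2) = 388 + 8*K**2)
(217 + 19564) + n(-134) = (217 + 19564) + (388 + 8*(-134)**2) = 19781 + (388 + 8*17956) = 19781 + (388 + 143648) = 19781 + 144036 = 163817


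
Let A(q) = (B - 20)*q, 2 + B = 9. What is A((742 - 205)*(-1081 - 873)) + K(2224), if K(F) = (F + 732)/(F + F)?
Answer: 15168652627/1112 ≈ 1.3641e+7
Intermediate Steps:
B = 7 (B = -2 + 9 = 7)
A(q) = -13*q (A(q) = (7 - 20)*q = -13*q)
K(F) = (732 + F)/(2*F) (K(F) = (732 + F)/((2*F)) = (732 + F)*(1/(2*F)) = (732 + F)/(2*F))
A((742 - 205)*(-1081 - 873)) + K(2224) = -13*(742 - 205)*(-1081 - 873) + (1/2)*(732 + 2224)/2224 = -6981*(-1954) + (1/2)*(1/2224)*2956 = -13*(-1049298) + 739/1112 = 13640874 + 739/1112 = 15168652627/1112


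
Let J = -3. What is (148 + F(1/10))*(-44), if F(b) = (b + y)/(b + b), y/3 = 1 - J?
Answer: -9174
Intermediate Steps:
y = 12 (y = 3*(1 - 1*(-3)) = 3*(1 + 3) = 3*4 = 12)
F(b) = (12 + b)/(2*b) (F(b) = (b + 12)/(b + b) = (12 + b)/((2*b)) = (12 + b)*(1/(2*b)) = (12 + b)/(2*b))
(148 + F(1/10))*(-44) = (148 + (12 + 1/10)/(2*(1/10)))*(-44) = (148 + (12 + ⅒)/(2*(⅒)))*(-44) = (148 + (½)*10*(121/10))*(-44) = (148 + 121/2)*(-44) = (417/2)*(-44) = -9174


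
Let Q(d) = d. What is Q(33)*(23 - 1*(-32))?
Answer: 1815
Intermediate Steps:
Q(33)*(23 - 1*(-32)) = 33*(23 - 1*(-32)) = 33*(23 + 32) = 33*55 = 1815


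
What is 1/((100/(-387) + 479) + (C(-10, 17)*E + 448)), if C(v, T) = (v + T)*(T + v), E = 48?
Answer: 387/1268873 ≈ 0.00030500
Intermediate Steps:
C(v, T) = (T + v)**2 (C(v, T) = (T + v)*(T + v) = (T + v)**2)
1/((100/(-387) + 479) + (C(-10, 17)*E + 448)) = 1/((100/(-387) + 479) + ((17 - 10)**2*48 + 448)) = 1/((100*(-1/387) + 479) + (7**2*48 + 448)) = 1/((-100/387 + 479) + (49*48 + 448)) = 1/(185273/387 + (2352 + 448)) = 1/(185273/387 + 2800) = 1/(1268873/387) = 387/1268873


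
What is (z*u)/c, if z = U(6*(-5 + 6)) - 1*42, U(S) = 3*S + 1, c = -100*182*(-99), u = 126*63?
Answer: -1449/14300 ≈ -0.10133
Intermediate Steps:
u = 7938
c = 1801800 (c = -18200*(-99) = 1801800)
U(S) = 1 + 3*S
z = -23 (z = (1 + 3*(6*(-5 + 6))) - 1*42 = (1 + 3*(6*1)) - 42 = (1 + 3*6) - 42 = (1 + 18) - 42 = 19 - 42 = -23)
(z*u)/c = -23*7938/1801800 = -182574*1/1801800 = -1449/14300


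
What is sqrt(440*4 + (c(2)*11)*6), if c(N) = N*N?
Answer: 2*sqrt(506) ≈ 44.989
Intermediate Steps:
c(N) = N**2
sqrt(440*4 + (c(2)*11)*6) = sqrt(440*4 + (2**2*11)*6) = sqrt(1760 + (4*11)*6) = sqrt(1760 + 44*6) = sqrt(1760 + 264) = sqrt(2024) = 2*sqrt(506)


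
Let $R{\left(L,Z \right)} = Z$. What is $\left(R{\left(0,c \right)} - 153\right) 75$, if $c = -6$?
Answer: $-11925$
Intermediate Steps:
$\left(R{\left(0,c \right)} - 153\right) 75 = \left(-6 - 153\right) 75 = \left(-159\right) 75 = -11925$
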